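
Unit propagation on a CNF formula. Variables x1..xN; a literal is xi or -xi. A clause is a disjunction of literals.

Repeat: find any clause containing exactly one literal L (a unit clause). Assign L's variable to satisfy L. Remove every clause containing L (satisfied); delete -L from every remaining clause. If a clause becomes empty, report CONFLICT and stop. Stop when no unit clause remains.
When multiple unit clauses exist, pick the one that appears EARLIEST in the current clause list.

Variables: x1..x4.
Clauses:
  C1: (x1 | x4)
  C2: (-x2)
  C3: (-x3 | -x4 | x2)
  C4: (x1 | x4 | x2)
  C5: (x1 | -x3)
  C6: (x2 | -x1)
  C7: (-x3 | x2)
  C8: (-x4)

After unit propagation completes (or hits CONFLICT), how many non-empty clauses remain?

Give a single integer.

unit clause [-2] forces x2=F; simplify:
  drop 2 from [-3, -4, 2] -> [-3, -4]
  drop 2 from [1, 4, 2] -> [1, 4]
  drop 2 from [2, -1] -> [-1]
  drop 2 from [-3, 2] -> [-3]
  satisfied 1 clause(s); 7 remain; assigned so far: [2]
unit clause [-1] forces x1=F; simplify:
  drop 1 from [1, 4] -> [4]
  drop 1 from [1, 4] -> [4]
  drop 1 from [1, -3] -> [-3]
  satisfied 1 clause(s); 6 remain; assigned so far: [1, 2]
unit clause [4] forces x4=T; simplify:
  drop -4 from [-3, -4] -> [-3]
  drop -4 from [-4] -> [] (empty!)
  satisfied 2 clause(s); 4 remain; assigned so far: [1, 2, 4]
CONFLICT (empty clause)

Answer: 3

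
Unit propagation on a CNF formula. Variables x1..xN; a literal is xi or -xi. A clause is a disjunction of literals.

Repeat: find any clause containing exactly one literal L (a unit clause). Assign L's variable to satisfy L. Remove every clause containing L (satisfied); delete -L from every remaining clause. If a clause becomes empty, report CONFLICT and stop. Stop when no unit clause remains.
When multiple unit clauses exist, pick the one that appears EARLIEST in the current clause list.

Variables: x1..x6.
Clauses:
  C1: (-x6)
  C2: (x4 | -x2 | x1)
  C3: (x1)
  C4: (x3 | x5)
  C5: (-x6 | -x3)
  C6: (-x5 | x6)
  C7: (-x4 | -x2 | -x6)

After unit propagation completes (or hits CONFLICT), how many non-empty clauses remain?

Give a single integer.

unit clause [-6] forces x6=F; simplify:
  drop 6 from [-5, 6] -> [-5]
  satisfied 3 clause(s); 4 remain; assigned so far: [6]
unit clause [1] forces x1=T; simplify:
  satisfied 2 clause(s); 2 remain; assigned so far: [1, 6]
unit clause [-5] forces x5=F; simplify:
  drop 5 from [3, 5] -> [3]
  satisfied 1 clause(s); 1 remain; assigned so far: [1, 5, 6]
unit clause [3] forces x3=T; simplify:
  satisfied 1 clause(s); 0 remain; assigned so far: [1, 3, 5, 6]

Answer: 0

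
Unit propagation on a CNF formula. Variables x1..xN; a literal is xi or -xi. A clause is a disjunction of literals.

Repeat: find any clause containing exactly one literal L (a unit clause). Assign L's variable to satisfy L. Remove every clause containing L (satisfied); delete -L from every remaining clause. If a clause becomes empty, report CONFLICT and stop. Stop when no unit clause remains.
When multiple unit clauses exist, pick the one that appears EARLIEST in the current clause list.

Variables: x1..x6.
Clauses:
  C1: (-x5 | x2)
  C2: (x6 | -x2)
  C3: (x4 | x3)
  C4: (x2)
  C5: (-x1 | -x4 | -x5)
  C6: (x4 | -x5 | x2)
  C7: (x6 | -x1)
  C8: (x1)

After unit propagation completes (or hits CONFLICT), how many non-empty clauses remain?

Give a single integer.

Answer: 2

Derivation:
unit clause [2] forces x2=T; simplify:
  drop -2 from [6, -2] -> [6]
  satisfied 3 clause(s); 5 remain; assigned so far: [2]
unit clause [6] forces x6=T; simplify:
  satisfied 2 clause(s); 3 remain; assigned so far: [2, 6]
unit clause [1] forces x1=T; simplify:
  drop -1 from [-1, -4, -5] -> [-4, -5]
  satisfied 1 clause(s); 2 remain; assigned so far: [1, 2, 6]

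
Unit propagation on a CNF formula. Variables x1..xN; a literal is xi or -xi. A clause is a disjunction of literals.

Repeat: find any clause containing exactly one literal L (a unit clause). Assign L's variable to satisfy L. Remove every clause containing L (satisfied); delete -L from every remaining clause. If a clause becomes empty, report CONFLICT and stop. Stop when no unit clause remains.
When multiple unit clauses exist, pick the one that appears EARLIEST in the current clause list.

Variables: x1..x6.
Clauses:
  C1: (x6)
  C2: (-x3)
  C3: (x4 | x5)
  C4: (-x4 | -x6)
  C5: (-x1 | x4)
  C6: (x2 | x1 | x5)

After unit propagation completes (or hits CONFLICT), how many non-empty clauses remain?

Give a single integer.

Answer: 0

Derivation:
unit clause [6] forces x6=T; simplify:
  drop -6 from [-4, -6] -> [-4]
  satisfied 1 clause(s); 5 remain; assigned so far: [6]
unit clause [-3] forces x3=F; simplify:
  satisfied 1 clause(s); 4 remain; assigned so far: [3, 6]
unit clause [-4] forces x4=F; simplify:
  drop 4 from [4, 5] -> [5]
  drop 4 from [-1, 4] -> [-1]
  satisfied 1 clause(s); 3 remain; assigned so far: [3, 4, 6]
unit clause [5] forces x5=T; simplify:
  satisfied 2 clause(s); 1 remain; assigned so far: [3, 4, 5, 6]
unit clause [-1] forces x1=F; simplify:
  satisfied 1 clause(s); 0 remain; assigned so far: [1, 3, 4, 5, 6]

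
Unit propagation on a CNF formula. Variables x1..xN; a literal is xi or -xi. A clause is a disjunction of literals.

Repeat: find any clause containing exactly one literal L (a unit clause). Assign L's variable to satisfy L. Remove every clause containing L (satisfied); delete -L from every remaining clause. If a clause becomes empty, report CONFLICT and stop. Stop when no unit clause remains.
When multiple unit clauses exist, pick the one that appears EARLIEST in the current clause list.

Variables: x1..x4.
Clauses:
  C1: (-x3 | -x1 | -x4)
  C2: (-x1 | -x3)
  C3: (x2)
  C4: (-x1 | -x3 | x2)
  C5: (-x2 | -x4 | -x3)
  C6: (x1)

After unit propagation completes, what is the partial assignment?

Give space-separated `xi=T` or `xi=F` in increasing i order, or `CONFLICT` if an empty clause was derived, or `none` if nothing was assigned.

Answer: x1=T x2=T x3=F

Derivation:
unit clause [2] forces x2=T; simplify:
  drop -2 from [-2, -4, -3] -> [-4, -3]
  satisfied 2 clause(s); 4 remain; assigned so far: [2]
unit clause [1] forces x1=T; simplify:
  drop -1 from [-3, -1, -4] -> [-3, -4]
  drop -1 from [-1, -3] -> [-3]
  satisfied 1 clause(s); 3 remain; assigned so far: [1, 2]
unit clause [-3] forces x3=F; simplify:
  satisfied 3 clause(s); 0 remain; assigned so far: [1, 2, 3]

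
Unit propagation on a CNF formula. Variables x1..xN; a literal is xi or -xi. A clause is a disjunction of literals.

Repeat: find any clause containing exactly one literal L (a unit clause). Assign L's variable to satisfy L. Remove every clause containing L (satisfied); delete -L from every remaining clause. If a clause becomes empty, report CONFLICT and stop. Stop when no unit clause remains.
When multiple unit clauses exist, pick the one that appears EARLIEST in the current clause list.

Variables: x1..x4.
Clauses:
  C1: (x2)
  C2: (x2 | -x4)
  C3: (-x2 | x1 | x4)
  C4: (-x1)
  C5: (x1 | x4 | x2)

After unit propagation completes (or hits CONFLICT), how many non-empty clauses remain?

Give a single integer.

Answer: 0

Derivation:
unit clause [2] forces x2=T; simplify:
  drop -2 from [-2, 1, 4] -> [1, 4]
  satisfied 3 clause(s); 2 remain; assigned so far: [2]
unit clause [-1] forces x1=F; simplify:
  drop 1 from [1, 4] -> [4]
  satisfied 1 clause(s); 1 remain; assigned so far: [1, 2]
unit clause [4] forces x4=T; simplify:
  satisfied 1 clause(s); 0 remain; assigned so far: [1, 2, 4]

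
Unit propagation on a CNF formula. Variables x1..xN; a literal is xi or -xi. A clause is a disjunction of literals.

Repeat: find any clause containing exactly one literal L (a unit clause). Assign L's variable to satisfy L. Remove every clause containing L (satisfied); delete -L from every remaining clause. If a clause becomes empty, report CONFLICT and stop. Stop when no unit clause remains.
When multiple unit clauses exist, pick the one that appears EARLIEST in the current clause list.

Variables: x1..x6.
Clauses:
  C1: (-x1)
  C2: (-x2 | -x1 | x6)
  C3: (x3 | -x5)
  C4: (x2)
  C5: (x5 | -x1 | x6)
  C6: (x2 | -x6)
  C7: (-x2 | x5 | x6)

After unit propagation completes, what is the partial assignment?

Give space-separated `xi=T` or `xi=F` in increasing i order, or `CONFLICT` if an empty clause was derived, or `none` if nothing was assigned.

Answer: x1=F x2=T

Derivation:
unit clause [-1] forces x1=F; simplify:
  satisfied 3 clause(s); 4 remain; assigned so far: [1]
unit clause [2] forces x2=T; simplify:
  drop -2 from [-2, 5, 6] -> [5, 6]
  satisfied 2 clause(s); 2 remain; assigned so far: [1, 2]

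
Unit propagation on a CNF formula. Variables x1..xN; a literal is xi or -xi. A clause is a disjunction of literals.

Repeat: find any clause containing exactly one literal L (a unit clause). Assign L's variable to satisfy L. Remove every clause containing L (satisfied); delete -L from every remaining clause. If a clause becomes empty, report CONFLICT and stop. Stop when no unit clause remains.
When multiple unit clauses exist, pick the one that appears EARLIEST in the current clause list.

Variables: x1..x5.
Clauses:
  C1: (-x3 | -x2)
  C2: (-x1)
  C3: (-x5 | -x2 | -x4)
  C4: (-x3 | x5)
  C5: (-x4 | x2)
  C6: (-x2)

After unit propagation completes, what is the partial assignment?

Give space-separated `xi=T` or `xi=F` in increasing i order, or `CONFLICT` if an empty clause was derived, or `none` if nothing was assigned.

unit clause [-1] forces x1=F; simplify:
  satisfied 1 clause(s); 5 remain; assigned so far: [1]
unit clause [-2] forces x2=F; simplify:
  drop 2 from [-4, 2] -> [-4]
  satisfied 3 clause(s); 2 remain; assigned so far: [1, 2]
unit clause [-4] forces x4=F; simplify:
  satisfied 1 clause(s); 1 remain; assigned so far: [1, 2, 4]

Answer: x1=F x2=F x4=F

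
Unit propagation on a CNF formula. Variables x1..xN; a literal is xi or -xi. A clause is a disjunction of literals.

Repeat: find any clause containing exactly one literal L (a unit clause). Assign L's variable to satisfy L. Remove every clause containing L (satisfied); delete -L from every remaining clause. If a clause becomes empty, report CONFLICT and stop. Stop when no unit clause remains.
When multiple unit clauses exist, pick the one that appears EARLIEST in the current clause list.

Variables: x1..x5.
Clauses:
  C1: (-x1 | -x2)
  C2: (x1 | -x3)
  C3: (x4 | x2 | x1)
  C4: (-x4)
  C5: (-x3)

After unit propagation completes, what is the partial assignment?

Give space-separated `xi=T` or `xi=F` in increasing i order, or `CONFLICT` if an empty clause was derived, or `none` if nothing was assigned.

Answer: x3=F x4=F

Derivation:
unit clause [-4] forces x4=F; simplify:
  drop 4 from [4, 2, 1] -> [2, 1]
  satisfied 1 clause(s); 4 remain; assigned so far: [4]
unit clause [-3] forces x3=F; simplify:
  satisfied 2 clause(s); 2 remain; assigned so far: [3, 4]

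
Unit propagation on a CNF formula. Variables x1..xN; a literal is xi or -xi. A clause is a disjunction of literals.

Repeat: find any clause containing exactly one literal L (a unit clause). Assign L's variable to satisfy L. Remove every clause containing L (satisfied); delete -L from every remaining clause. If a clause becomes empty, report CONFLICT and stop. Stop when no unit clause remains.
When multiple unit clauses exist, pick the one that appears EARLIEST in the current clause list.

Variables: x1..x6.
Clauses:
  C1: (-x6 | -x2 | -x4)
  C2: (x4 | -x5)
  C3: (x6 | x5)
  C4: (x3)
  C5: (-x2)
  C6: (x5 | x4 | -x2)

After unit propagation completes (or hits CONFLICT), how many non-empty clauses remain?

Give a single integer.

Answer: 2

Derivation:
unit clause [3] forces x3=T; simplify:
  satisfied 1 clause(s); 5 remain; assigned so far: [3]
unit clause [-2] forces x2=F; simplify:
  satisfied 3 clause(s); 2 remain; assigned so far: [2, 3]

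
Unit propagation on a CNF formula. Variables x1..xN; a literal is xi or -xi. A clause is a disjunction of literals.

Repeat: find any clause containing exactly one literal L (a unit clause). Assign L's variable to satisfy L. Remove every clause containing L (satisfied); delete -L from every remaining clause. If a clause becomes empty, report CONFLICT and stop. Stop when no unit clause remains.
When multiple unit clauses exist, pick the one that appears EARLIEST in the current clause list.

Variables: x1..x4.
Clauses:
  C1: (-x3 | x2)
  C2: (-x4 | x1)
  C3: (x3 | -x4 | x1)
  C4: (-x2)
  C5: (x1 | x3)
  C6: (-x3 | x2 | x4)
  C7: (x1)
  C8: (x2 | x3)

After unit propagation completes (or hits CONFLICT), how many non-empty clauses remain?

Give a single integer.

Answer: 4

Derivation:
unit clause [-2] forces x2=F; simplify:
  drop 2 from [-3, 2] -> [-3]
  drop 2 from [-3, 2, 4] -> [-3, 4]
  drop 2 from [2, 3] -> [3]
  satisfied 1 clause(s); 7 remain; assigned so far: [2]
unit clause [-3] forces x3=F; simplify:
  drop 3 from [3, -4, 1] -> [-4, 1]
  drop 3 from [1, 3] -> [1]
  drop 3 from [3] -> [] (empty!)
  satisfied 2 clause(s); 5 remain; assigned so far: [2, 3]
CONFLICT (empty clause)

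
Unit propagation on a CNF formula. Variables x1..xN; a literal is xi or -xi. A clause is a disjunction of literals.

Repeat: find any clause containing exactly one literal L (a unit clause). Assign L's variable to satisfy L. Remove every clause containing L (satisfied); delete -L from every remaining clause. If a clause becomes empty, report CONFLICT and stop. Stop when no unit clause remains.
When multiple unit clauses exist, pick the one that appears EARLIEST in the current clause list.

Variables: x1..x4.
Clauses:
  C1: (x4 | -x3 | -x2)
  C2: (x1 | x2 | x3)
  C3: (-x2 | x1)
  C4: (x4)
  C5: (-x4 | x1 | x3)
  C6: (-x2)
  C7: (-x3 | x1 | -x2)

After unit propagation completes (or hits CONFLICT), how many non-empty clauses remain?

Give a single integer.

unit clause [4] forces x4=T; simplify:
  drop -4 from [-4, 1, 3] -> [1, 3]
  satisfied 2 clause(s); 5 remain; assigned so far: [4]
unit clause [-2] forces x2=F; simplify:
  drop 2 from [1, 2, 3] -> [1, 3]
  satisfied 3 clause(s); 2 remain; assigned so far: [2, 4]

Answer: 2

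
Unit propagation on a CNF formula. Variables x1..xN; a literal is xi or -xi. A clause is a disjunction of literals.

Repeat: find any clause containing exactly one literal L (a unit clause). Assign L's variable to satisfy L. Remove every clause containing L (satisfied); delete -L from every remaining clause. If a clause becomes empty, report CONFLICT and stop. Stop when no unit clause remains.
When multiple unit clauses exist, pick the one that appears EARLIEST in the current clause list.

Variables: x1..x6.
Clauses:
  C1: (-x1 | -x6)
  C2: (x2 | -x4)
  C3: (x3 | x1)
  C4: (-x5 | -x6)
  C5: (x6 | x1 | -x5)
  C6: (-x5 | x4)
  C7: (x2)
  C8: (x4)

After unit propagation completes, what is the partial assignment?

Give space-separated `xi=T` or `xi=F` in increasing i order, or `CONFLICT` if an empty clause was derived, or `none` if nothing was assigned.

unit clause [2] forces x2=T; simplify:
  satisfied 2 clause(s); 6 remain; assigned so far: [2]
unit clause [4] forces x4=T; simplify:
  satisfied 2 clause(s); 4 remain; assigned so far: [2, 4]

Answer: x2=T x4=T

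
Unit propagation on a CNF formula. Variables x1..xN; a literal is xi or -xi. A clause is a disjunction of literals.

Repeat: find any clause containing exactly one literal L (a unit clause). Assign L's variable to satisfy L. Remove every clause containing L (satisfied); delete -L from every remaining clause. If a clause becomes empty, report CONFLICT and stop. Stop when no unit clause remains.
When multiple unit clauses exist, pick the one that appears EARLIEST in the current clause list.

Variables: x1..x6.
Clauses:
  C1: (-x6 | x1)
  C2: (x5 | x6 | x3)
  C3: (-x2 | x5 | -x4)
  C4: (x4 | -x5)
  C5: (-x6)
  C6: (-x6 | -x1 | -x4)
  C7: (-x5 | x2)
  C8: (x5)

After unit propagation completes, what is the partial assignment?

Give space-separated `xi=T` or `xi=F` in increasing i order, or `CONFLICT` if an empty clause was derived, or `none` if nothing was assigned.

Answer: x2=T x4=T x5=T x6=F

Derivation:
unit clause [-6] forces x6=F; simplify:
  drop 6 from [5, 6, 3] -> [5, 3]
  satisfied 3 clause(s); 5 remain; assigned so far: [6]
unit clause [5] forces x5=T; simplify:
  drop -5 from [4, -5] -> [4]
  drop -5 from [-5, 2] -> [2]
  satisfied 3 clause(s); 2 remain; assigned so far: [5, 6]
unit clause [4] forces x4=T; simplify:
  satisfied 1 clause(s); 1 remain; assigned so far: [4, 5, 6]
unit clause [2] forces x2=T; simplify:
  satisfied 1 clause(s); 0 remain; assigned so far: [2, 4, 5, 6]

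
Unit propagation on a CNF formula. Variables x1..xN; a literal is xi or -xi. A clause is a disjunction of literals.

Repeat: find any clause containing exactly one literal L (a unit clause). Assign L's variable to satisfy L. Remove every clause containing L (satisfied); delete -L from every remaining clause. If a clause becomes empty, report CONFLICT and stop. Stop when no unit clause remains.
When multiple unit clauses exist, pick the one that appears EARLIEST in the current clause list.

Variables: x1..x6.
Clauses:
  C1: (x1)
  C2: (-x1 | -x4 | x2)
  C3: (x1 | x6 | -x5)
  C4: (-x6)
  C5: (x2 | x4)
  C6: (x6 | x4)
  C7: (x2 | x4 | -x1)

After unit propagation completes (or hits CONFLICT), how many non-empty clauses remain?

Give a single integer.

Answer: 0

Derivation:
unit clause [1] forces x1=T; simplify:
  drop -1 from [-1, -4, 2] -> [-4, 2]
  drop -1 from [2, 4, -1] -> [2, 4]
  satisfied 2 clause(s); 5 remain; assigned so far: [1]
unit clause [-6] forces x6=F; simplify:
  drop 6 from [6, 4] -> [4]
  satisfied 1 clause(s); 4 remain; assigned so far: [1, 6]
unit clause [4] forces x4=T; simplify:
  drop -4 from [-4, 2] -> [2]
  satisfied 3 clause(s); 1 remain; assigned so far: [1, 4, 6]
unit clause [2] forces x2=T; simplify:
  satisfied 1 clause(s); 0 remain; assigned so far: [1, 2, 4, 6]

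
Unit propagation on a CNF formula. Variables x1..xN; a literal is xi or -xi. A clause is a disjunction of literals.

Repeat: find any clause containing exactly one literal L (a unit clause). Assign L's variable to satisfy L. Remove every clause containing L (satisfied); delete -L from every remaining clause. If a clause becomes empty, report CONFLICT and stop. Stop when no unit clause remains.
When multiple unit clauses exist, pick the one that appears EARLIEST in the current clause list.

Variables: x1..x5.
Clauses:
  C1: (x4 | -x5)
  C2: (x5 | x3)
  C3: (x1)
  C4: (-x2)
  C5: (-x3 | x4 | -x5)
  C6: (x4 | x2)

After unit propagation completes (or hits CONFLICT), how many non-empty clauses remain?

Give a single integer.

unit clause [1] forces x1=T; simplify:
  satisfied 1 clause(s); 5 remain; assigned so far: [1]
unit clause [-2] forces x2=F; simplify:
  drop 2 from [4, 2] -> [4]
  satisfied 1 clause(s); 4 remain; assigned so far: [1, 2]
unit clause [4] forces x4=T; simplify:
  satisfied 3 clause(s); 1 remain; assigned so far: [1, 2, 4]

Answer: 1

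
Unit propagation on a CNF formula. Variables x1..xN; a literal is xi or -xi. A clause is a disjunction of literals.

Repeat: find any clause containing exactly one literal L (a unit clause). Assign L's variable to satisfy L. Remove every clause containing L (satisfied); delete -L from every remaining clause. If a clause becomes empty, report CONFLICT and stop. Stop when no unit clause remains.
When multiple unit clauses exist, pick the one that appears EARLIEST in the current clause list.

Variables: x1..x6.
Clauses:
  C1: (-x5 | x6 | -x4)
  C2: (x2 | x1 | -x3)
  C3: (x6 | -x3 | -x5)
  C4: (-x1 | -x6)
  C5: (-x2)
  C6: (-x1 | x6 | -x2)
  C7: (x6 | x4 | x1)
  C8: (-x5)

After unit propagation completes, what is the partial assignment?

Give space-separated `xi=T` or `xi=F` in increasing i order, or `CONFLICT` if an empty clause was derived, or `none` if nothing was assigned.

Answer: x2=F x5=F

Derivation:
unit clause [-2] forces x2=F; simplify:
  drop 2 from [2, 1, -3] -> [1, -3]
  satisfied 2 clause(s); 6 remain; assigned so far: [2]
unit clause [-5] forces x5=F; simplify:
  satisfied 3 clause(s); 3 remain; assigned so far: [2, 5]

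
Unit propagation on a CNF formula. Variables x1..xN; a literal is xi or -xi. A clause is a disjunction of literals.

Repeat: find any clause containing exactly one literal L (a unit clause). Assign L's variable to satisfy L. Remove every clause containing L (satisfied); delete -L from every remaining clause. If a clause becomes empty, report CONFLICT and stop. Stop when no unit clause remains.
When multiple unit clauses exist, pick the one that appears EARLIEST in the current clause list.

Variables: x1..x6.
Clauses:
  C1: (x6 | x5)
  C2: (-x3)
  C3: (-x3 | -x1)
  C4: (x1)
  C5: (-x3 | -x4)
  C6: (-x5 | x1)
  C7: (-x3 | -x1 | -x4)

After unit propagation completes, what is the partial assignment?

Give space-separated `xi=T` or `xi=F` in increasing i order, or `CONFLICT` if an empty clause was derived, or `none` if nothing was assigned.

unit clause [-3] forces x3=F; simplify:
  satisfied 4 clause(s); 3 remain; assigned so far: [3]
unit clause [1] forces x1=T; simplify:
  satisfied 2 clause(s); 1 remain; assigned so far: [1, 3]

Answer: x1=T x3=F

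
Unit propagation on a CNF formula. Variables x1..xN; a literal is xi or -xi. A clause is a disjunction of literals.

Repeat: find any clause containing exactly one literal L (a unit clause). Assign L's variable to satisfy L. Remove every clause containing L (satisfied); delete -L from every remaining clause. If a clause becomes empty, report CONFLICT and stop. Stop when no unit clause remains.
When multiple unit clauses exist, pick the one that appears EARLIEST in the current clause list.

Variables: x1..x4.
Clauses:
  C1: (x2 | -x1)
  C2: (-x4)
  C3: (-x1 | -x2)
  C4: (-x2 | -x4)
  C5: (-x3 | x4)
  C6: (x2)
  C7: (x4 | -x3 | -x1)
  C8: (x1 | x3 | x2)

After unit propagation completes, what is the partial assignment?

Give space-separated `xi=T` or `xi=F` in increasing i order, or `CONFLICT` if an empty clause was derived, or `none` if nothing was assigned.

unit clause [-4] forces x4=F; simplify:
  drop 4 from [-3, 4] -> [-3]
  drop 4 from [4, -3, -1] -> [-3, -1]
  satisfied 2 clause(s); 6 remain; assigned so far: [4]
unit clause [-3] forces x3=F; simplify:
  drop 3 from [1, 3, 2] -> [1, 2]
  satisfied 2 clause(s); 4 remain; assigned so far: [3, 4]
unit clause [2] forces x2=T; simplify:
  drop -2 from [-1, -2] -> [-1]
  satisfied 3 clause(s); 1 remain; assigned so far: [2, 3, 4]
unit clause [-1] forces x1=F; simplify:
  satisfied 1 clause(s); 0 remain; assigned so far: [1, 2, 3, 4]

Answer: x1=F x2=T x3=F x4=F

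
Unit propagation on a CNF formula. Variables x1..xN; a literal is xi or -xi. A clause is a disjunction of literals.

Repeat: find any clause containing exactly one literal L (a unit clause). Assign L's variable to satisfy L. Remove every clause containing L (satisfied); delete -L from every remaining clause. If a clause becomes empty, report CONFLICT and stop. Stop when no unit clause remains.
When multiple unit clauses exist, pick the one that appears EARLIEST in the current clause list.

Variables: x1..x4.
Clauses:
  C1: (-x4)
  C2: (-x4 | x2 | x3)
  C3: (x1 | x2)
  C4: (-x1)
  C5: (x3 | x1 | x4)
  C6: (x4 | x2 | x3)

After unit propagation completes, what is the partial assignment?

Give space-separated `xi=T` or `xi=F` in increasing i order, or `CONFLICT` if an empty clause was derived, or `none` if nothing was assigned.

Answer: x1=F x2=T x3=T x4=F

Derivation:
unit clause [-4] forces x4=F; simplify:
  drop 4 from [3, 1, 4] -> [3, 1]
  drop 4 from [4, 2, 3] -> [2, 3]
  satisfied 2 clause(s); 4 remain; assigned so far: [4]
unit clause [-1] forces x1=F; simplify:
  drop 1 from [1, 2] -> [2]
  drop 1 from [3, 1] -> [3]
  satisfied 1 clause(s); 3 remain; assigned so far: [1, 4]
unit clause [2] forces x2=T; simplify:
  satisfied 2 clause(s); 1 remain; assigned so far: [1, 2, 4]
unit clause [3] forces x3=T; simplify:
  satisfied 1 clause(s); 0 remain; assigned so far: [1, 2, 3, 4]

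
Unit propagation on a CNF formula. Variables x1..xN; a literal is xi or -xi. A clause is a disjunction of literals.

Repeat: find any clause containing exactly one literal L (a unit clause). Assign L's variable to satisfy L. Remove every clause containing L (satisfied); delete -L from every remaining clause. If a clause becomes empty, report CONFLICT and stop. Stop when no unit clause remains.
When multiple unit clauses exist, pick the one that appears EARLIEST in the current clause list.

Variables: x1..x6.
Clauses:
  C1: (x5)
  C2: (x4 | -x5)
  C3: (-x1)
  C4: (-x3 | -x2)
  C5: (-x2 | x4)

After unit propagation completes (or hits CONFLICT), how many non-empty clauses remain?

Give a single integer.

unit clause [5] forces x5=T; simplify:
  drop -5 from [4, -5] -> [4]
  satisfied 1 clause(s); 4 remain; assigned so far: [5]
unit clause [4] forces x4=T; simplify:
  satisfied 2 clause(s); 2 remain; assigned so far: [4, 5]
unit clause [-1] forces x1=F; simplify:
  satisfied 1 clause(s); 1 remain; assigned so far: [1, 4, 5]

Answer: 1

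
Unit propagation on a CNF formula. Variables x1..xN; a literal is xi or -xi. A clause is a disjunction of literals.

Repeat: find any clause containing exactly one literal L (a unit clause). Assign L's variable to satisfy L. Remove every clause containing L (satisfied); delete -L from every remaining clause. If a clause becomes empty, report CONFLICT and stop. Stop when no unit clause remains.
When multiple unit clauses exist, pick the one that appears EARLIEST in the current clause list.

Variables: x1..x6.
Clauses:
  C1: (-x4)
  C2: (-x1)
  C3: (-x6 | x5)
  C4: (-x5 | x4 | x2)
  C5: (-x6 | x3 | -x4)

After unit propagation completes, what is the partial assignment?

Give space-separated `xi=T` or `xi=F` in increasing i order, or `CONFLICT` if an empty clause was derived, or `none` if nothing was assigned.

unit clause [-4] forces x4=F; simplify:
  drop 4 from [-5, 4, 2] -> [-5, 2]
  satisfied 2 clause(s); 3 remain; assigned so far: [4]
unit clause [-1] forces x1=F; simplify:
  satisfied 1 clause(s); 2 remain; assigned so far: [1, 4]

Answer: x1=F x4=F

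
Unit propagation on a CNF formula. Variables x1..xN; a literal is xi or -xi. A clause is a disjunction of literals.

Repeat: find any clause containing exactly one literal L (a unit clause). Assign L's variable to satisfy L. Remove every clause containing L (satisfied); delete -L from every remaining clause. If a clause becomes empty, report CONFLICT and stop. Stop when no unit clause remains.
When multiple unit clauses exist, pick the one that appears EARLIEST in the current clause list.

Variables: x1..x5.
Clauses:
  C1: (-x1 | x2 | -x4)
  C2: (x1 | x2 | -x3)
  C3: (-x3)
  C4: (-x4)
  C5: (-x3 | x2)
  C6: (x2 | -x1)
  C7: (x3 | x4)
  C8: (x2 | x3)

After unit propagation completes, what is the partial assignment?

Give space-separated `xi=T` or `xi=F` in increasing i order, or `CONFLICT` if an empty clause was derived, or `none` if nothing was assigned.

unit clause [-3] forces x3=F; simplify:
  drop 3 from [3, 4] -> [4]
  drop 3 from [2, 3] -> [2]
  satisfied 3 clause(s); 5 remain; assigned so far: [3]
unit clause [-4] forces x4=F; simplify:
  drop 4 from [4] -> [] (empty!)
  satisfied 2 clause(s); 3 remain; assigned so far: [3, 4]
CONFLICT (empty clause)

Answer: CONFLICT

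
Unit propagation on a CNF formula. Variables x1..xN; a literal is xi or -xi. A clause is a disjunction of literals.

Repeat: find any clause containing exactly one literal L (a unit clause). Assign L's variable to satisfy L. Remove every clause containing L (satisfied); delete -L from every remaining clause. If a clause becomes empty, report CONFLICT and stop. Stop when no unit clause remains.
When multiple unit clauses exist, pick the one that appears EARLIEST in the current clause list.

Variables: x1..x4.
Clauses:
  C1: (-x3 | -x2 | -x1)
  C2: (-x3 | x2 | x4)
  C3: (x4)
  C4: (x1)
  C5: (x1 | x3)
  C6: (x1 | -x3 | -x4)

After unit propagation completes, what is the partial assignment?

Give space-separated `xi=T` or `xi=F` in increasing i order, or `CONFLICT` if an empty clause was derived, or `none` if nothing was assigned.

unit clause [4] forces x4=T; simplify:
  drop -4 from [1, -3, -4] -> [1, -3]
  satisfied 2 clause(s); 4 remain; assigned so far: [4]
unit clause [1] forces x1=T; simplify:
  drop -1 from [-3, -2, -1] -> [-3, -2]
  satisfied 3 clause(s); 1 remain; assigned so far: [1, 4]

Answer: x1=T x4=T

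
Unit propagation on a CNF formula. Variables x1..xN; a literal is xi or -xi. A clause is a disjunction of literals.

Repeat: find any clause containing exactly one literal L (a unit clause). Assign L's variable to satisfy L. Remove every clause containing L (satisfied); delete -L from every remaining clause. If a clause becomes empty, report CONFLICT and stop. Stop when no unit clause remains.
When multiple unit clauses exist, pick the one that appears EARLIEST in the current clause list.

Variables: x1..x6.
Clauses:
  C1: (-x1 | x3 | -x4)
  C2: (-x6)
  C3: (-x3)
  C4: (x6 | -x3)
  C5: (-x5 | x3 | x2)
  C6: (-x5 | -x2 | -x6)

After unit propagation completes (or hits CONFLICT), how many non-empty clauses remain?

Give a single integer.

unit clause [-6] forces x6=F; simplify:
  drop 6 from [6, -3] -> [-3]
  satisfied 2 clause(s); 4 remain; assigned so far: [6]
unit clause [-3] forces x3=F; simplify:
  drop 3 from [-1, 3, -4] -> [-1, -4]
  drop 3 from [-5, 3, 2] -> [-5, 2]
  satisfied 2 clause(s); 2 remain; assigned so far: [3, 6]

Answer: 2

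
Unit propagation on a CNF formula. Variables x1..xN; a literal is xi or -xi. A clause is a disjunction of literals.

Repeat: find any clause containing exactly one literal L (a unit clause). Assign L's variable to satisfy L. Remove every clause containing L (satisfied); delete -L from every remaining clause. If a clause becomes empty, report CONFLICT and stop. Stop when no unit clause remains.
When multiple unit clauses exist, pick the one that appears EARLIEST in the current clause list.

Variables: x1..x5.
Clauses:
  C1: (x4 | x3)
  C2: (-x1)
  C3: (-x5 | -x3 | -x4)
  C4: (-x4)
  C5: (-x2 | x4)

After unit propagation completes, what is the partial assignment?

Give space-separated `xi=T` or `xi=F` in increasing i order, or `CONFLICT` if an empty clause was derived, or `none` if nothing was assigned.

Answer: x1=F x2=F x3=T x4=F

Derivation:
unit clause [-1] forces x1=F; simplify:
  satisfied 1 clause(s); 4 remain; assigned so far: [1]
unit clause [-4] forces x4=F; simplify:
  drop 4 from [4, 3] -> [3]
  drop 4 from [-2, 4] -> [-2]
  satisfied 2 clause(s); 2 remain; assigned so far: [1, 4]
unit clause [3] forces x3=T; simplify:
  satisfied 1 clause(s); 1 remain; assigned so far: [1, 3, 4]
unit clause [-2] forces x2=F; simplify:
  satisfied 1 clause(s); 0 remain; assigned so far: [1, 2, 3, 4]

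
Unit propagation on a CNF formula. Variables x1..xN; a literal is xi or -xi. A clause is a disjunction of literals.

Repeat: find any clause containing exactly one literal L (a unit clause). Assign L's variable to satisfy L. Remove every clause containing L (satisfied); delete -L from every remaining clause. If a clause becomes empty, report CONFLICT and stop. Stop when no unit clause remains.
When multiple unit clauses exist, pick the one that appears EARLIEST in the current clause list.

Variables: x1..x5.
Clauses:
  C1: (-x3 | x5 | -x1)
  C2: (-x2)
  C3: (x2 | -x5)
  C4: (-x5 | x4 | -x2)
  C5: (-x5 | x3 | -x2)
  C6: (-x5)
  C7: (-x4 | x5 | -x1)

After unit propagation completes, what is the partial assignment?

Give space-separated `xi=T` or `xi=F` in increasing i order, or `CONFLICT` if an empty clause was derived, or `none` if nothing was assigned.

Answer: x2=F x5=F

Derivation:
unit clause [-2] forces x2=F; simplify:
  drop 2 from [2, -5] -> [-5]
  satisfied 3 clause(s); 4 remain; assigned so far: [2]
unit clause [-5] forces x5=F; simplify:
  drop 5 from [-3, 5, -1] -> [-3, -1]
  drop 5 from [-4, 5, -1] -> [-4, -1]
  satisfied 2 clause(s); 2 remain; assigned so far: [2, 5]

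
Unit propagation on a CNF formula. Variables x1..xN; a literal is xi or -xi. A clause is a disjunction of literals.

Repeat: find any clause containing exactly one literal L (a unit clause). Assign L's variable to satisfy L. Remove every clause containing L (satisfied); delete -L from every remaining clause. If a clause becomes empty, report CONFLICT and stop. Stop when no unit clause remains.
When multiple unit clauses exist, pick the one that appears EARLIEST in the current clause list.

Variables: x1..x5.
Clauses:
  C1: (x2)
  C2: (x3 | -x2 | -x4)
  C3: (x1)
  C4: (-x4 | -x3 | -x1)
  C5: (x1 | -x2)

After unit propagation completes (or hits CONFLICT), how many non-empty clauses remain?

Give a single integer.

unit clause [2] forces x2=T; simplify:
  drop -2 from [3, -2, -4] -> [3, -4]
  drop -2 from [1, -2] -> [1]
  satisfied 1 clause(s); 4 remain; assigned so far: [2]
unit clause [1] forces x1=T; simplify:
  drop -1 from [-4, -3, -1] -> [-4, -3]
  satisfied 2 clause(s); 2 remain; assigned so far: [1, 2]

Answer: 2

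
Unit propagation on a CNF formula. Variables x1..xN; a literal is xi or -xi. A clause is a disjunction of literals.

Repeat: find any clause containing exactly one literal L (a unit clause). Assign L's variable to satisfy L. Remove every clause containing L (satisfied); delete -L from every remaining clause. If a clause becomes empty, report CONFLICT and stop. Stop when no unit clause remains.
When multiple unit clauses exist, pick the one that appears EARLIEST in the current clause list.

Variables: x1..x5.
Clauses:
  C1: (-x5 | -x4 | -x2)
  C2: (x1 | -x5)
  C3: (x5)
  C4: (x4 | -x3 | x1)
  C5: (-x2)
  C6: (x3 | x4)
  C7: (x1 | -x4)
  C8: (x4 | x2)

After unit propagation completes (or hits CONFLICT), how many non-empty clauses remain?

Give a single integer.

unit clause [5] forces x5=T; simplify:
  drop -5 from [-5, -4, -2] -> [-4, -2]
  drop -5 from [1, -5] -> [1]
  satisfied 1 clause(s); 7 remain; assigned so far: [5]
unit clause [1] forces x1=T; simplify:
  satisfied 3 clause(s); 4 remain; assigned so far: [1, 5]
unit clause [-2] forces x2=F; simplify:
  drop 2 from [4, 2] -> [4]
  satisfied 2 clause(s); 2 remain; assigned so far: [1, 2, 5]
unit clause [4] forces x4=T; simplify:
  satisfied 2 clause(s); 0 remain; assigned so far: [1, 2, 4, 5]

Answer: 0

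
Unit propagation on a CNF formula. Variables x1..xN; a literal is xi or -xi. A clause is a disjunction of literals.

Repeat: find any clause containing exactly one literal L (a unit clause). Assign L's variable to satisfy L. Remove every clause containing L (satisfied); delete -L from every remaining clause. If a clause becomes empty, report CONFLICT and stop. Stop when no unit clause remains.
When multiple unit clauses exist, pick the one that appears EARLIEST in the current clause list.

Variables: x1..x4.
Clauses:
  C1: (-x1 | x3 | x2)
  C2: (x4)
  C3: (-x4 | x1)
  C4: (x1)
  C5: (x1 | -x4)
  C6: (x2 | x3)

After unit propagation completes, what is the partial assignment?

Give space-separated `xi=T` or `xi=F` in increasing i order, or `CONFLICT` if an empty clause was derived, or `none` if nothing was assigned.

Answer: x1=T x4=T

Derivation:
unit clause [4] forces x4=T; simplify:
  drop -4 from [-4, 1] -> [1]
  drop -4 from [1, -4] -> [1]
  satisfied 1 clause(s); 5 remain; assigned so far: [4]
unit clause [1] forces x1=T; simplify:
  drop -1 from [-1, 3, 2] -> [3, 2]
  satisfied 3 clause(s); 2 remain; assigned so far: [1, 4]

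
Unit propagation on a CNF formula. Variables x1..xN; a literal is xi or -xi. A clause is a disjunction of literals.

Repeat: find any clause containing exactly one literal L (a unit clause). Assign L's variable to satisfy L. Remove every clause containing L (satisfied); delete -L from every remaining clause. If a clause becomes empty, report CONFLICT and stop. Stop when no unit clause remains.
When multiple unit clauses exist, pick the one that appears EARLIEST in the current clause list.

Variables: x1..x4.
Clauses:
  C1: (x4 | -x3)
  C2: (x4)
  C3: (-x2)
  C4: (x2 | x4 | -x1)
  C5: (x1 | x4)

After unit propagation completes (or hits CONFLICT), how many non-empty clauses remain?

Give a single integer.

unit clause [4] forces x4=T; simplify:
  satisfied 4 clause(s); 1 remain; assigned so far: [4]
unit clause [-2] forces x2=F; simplify:
  satisfied 1 clause(s); 0 remain; assigned so far: [2, 4]

Answer: 0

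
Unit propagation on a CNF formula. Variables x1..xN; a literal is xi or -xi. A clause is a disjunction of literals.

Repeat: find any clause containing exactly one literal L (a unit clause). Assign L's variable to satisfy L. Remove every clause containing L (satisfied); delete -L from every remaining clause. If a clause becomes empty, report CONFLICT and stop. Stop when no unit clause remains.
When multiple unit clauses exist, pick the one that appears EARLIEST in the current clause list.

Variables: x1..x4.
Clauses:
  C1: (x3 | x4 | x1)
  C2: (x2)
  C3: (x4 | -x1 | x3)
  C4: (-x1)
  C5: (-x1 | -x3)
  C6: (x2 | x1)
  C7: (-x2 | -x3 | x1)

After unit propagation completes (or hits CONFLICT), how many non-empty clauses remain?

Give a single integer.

unit clause [2] forces x2=T; simplify:
  drop -2 from [-2, -3, 1] -> [-3, 1]
  satisfied 2 clause(s); 5 remain; assigned so far: [2]
unit clause [-1] forces x1=F; simplify:
  drop 1 from [3, 4, 1] -> [3, 4]
  drop 1 from [-3, 1] -> [-3]
  satisfied 3 clause(s); 2 remain; assigned so far: [1, 2]
unit clause [-3] forces x3=F; simplify:
  drop 3 from [3, 4] -> [4]
  satisfied 1 clause(s); 1 remain; assigned so far: [1, 2, 3]
unit clause [4] forces x4=T; simplify:
  satisfied 1 clause(s); 0 remain; assigned so far: [1, 2, 3, 4]

Answer: 0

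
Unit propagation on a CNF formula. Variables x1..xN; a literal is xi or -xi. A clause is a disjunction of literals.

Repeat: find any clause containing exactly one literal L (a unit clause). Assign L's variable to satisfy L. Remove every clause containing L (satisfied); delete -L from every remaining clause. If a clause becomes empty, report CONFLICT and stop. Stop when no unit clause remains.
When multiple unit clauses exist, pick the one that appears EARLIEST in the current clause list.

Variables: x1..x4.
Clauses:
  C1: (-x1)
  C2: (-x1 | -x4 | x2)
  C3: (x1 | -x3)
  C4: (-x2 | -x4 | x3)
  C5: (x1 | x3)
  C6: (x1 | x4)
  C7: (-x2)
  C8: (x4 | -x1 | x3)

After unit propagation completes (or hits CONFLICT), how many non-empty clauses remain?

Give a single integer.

unit clause [-1] forces x1=F; simplify:
  drop 1 from [1, -3] -> [-3]
  drop 1 from [1, 3] -> [3]
  drop 1 from [1, 4] -> [4]
  satisfied 3 clause(s); 5 remain; assigned so far: [1]
unit clause [-3] forces x3=F; simplify:
  drop 3 from [-2, -4, 3] -> [-2, -4]
  drop 3 from [3] -> [] (empty!)
  satisfied 1 clause(s); 4 remain; assigned so far: [1, 3]
CONFLICT (empty clause)

Answer: 3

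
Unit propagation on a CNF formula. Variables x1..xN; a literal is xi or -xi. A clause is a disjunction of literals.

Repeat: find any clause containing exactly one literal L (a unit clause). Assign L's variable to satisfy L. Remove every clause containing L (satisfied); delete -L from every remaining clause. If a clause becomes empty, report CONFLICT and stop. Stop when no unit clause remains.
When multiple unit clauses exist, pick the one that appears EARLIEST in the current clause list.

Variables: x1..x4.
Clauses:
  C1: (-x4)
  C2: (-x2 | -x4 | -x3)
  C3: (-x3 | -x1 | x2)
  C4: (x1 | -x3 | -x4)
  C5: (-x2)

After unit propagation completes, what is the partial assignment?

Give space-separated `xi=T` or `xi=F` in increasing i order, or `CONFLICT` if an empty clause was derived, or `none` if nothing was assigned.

Answer: x2=F x4=F

Derivation:
unit clause [-4] forces x4=F; simplify:
  satisfied 3 clause(s); 2 remain; assigned so far: [4]
unit clause [-2] forces x2=F; simplify:
  drop 2 from [-3, -1, 2] -> [-3, -1]
  satisfied 1 clause(s); 1 remain; assigned so far: [2, 4]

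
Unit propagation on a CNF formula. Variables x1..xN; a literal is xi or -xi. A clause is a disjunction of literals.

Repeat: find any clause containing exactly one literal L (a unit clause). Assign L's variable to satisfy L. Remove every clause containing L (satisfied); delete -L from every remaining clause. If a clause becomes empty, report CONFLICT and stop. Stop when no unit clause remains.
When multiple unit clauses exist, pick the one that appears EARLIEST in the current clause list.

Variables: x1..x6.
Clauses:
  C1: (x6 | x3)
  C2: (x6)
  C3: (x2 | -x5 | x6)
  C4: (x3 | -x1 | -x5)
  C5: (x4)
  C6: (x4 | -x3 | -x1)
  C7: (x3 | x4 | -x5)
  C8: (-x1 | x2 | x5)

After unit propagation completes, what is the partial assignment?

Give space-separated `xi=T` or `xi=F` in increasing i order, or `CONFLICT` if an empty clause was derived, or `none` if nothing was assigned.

Answer: x4=T x6=T

Derivation:
unit clause [6] forces x6=T; simplify:
  satisfied 3 clause(s); 5 remain; assigned so far: [6]
unit clause [4] forces x4=T; simplify:
  satisfied 3 clause(s); 2 remain; assigned so far: [4, 6]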